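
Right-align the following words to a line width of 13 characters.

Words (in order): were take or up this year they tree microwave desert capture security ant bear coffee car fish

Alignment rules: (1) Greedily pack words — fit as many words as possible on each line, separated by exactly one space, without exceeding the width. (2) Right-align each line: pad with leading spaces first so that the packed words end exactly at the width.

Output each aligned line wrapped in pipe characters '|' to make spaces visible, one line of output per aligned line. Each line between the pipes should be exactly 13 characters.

Line 1: ['were', 'take', 'or'] (min_width=12, slack=1)
Line 2: ['up', 'this', 'year'] (min_width=12, slack=1)
Line 3: ['they', 'tree'] (min_width=9, slack=4)
Line 4: ['microwave'] (min_width=9, slack=4)
Line 5: ['desert'] (min_width=6, slack=7)
Line 6: ['capture'] (min_width=7, slack=6)
Line 7: ['security', 'ant'] (min_width=12, slack=1)
Line 8: ['bear', 'coffee'] (min_width=11, slack=2)
Line 9: ['car', 'fish'] (min_width=8, slack=5)

Answer: | were take or|
| up this year|
|    they tree|
|    microwave|
|       desert|
|      capture|
| security ant|
|  bear coffee|
|     car fish|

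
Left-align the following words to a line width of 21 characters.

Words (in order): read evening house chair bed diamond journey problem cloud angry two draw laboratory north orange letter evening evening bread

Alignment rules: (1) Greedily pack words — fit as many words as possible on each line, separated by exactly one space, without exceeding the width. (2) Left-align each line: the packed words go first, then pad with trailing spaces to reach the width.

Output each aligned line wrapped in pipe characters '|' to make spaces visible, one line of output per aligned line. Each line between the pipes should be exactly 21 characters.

Answer: |read evening house   |
|chair bed diamond    |
|journey problem cloud|
|angry two draw       |
|laboratory north     |
|orange letter evening|
|evening bread        |

Derivation:
Line 1: ['read', 'evening', 'house'] (min_width=18, slack=3)
Line 2: ['chair', 'bed', 'diamond'] (min_width=17, slack=4)
Line 3: ['journey', 'problem', 'cloud'] (min_width=21, slack=0)
Line 4: ['angry', 'two', 'draw'] (min_width=14, slack=7)
Line 5: ['laboratory', 'north'] (min_width=16, slack=5)
Line 6: ['orange', 'letter', 'evening'] (min_width=21, slack=0)
Line 7: ['evening', 'bread'] (min_width=13, slack=8)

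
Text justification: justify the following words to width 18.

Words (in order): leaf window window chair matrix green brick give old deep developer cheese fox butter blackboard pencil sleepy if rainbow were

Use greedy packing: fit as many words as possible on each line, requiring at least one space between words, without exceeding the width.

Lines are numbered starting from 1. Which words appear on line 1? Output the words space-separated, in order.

Line 1: ['leaf', 'window', 'window'] (min_width=18, slack=0)
Line 2: ['chair', 'matrix', 'green'] (min_width=18, slack=0)
Line 3: ['brick', 'give', 'old'] (min_width=14, slack=4)
Line 4: ['deep', 'developer'] (min_width=14, slack=4)
Line 5: ['cheese', 'fox', 'butter'] (min_width=17, slack=1)
Line 6: ['blackboard', 'pencil'] (min_width=17, slack=1)
Line 7: ['sleepy', 'if', 'rainbow'] (min_width=17, slack=1)
Line 8: ['were'] (min_width=4, slack=14)

Answer: leaf window window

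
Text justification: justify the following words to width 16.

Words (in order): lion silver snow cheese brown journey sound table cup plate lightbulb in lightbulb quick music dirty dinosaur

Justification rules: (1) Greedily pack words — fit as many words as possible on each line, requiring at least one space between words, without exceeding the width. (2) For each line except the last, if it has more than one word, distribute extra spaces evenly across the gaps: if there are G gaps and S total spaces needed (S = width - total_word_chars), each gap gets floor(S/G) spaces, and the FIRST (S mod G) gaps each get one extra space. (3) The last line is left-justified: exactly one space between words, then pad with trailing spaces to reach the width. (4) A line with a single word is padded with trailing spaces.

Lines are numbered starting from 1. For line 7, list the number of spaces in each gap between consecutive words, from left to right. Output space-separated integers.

Line 1: ['lion', 'silver', 'snow'] (min_width=16, slack=0)
Line 2: ['cheese', 'brown'] (min_width=12, slack=4)
Line 3: ['journey', 'sound'] (min_width=13, slack=3)
Line 4: ['table', 'cup', 'plate'] (min_width=15, slack=1)
Line 5: ['lightbulb', 'in'] (min_width=12, slack=4)
Line 6: ['lightbulb', 'quick'] (min_width=15, slack=1)
Line 7: ['music', 'dirty'] (min_width=11, slack=5)
Line 8: ['dinosaur'] (min_width=8, slack=8)

Answer: 6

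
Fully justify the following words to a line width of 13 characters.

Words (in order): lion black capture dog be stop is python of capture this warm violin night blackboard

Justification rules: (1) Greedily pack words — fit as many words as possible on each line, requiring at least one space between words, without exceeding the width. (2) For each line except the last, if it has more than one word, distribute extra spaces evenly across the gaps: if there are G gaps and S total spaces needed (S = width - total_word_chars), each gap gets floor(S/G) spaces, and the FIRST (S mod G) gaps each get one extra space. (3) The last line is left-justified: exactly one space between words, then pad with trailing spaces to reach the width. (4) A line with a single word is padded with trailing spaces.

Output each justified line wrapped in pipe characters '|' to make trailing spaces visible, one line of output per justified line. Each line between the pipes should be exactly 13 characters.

Answer: |lion    black|
|capture   dog|
|be   stop  is|
|python     of|
|capture  this|
|warm   violin|
|night        |
|blackboard   |

Derivation:
Line 1: ['lion', 'black'] (min_width=10, slack=3)
Line 2: ['capture', 'dog'] (min_width=11, slack=2)
Line 3: ['be', 'stop', 'is'] (min_width=10, slack=3)
Line 4: ['python', 'of'] (min_width=9, slack=4)
Line 5: ['capture', 'this'] (min_width=12, slack=1)
Line 6: ['warm', 'violin'] (min_width=11, slack=2)
Line 7: ['night'] (min_width=5, slack=8)
Line 8: ['blackboard'] (min_width=10, slack=3)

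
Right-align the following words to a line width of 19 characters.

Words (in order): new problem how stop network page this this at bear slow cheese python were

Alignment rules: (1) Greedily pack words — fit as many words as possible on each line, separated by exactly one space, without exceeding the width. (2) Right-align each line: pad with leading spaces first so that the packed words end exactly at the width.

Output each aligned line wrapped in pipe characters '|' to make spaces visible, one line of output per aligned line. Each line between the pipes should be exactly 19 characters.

Answer: |    new problem how|
|  stop network page|
|  this this at bear|
| slow cheese python|
|               were|

Derivation:
Line 1: ['new', 'problem', 'how'] (min_width=15, slack=4)
Line 2: ['stop', 'network', 'page'] (min_width=17, slack=2)
Line 3: ['this', 'this', 'at', 'bear'] (min_width=17, slack=2)
Line 4: ['slow', 'cheese', 'python'] (min_width=18, slack=1)
Line 5: ['were'] (min_width=4, slack=15)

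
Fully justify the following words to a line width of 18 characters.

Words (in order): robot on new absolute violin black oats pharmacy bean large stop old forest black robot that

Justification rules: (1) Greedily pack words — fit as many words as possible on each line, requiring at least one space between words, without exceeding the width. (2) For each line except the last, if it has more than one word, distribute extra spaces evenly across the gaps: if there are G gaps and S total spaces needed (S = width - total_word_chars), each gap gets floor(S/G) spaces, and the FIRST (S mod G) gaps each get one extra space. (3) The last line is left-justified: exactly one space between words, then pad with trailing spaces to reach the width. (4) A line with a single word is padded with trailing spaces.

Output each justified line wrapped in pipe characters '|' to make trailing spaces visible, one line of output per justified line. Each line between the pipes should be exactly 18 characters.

Answer: |robot    on    new|
|absolute    violin|
|black         oats|
|pharmacy      bean|
|large   stop   old|
|forest black robot|
|that              |

Derivation:
Line 1: ['robot', 'on', 'new'] (min_width=12, slack=6)
Line 2: ['absolute', 'violin'] (min_width=15, slack=3)
Line 3: ['black', 'oats'] (min_width=10, slack=8)
Line 4: ['pharmacy', 'bean'] (min_width=13, slack=5)
Line 5: ['large', 'stop', 'old'] (min_width=14, slack=4)
Line 6: ['forest', 'black', 'robot'] (min_width=18, slack=0)
Line 7: ['that'] (min_width=4, slack=14)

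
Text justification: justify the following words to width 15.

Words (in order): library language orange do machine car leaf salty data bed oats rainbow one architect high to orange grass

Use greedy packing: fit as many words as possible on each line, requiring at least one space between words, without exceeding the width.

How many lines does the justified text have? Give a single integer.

Answer: 8

Derivation:
Line 1: ['library'] (min_width=7, slack=8)
Line 2: ['language', 'orange'] (min_width=15, slack=0)
Line 3: ['do', 'machine', 'car'] (min_width=14, slack=1)
Line 4: ['leaf', 'salty', 'data'] (min_width=15, slack=0)
Line 5: ['bed', 'oats'] (min_width=8, slack=7)
Line 6: ['rainbow', 'one'] (min_width=11, slack=4)
Line 7: ['architect', 'high'] (min_width=14, slack=1)
Line 8: ['to', 'orange', 'grass'] (min_width=15, slack=0)
Total lines: 8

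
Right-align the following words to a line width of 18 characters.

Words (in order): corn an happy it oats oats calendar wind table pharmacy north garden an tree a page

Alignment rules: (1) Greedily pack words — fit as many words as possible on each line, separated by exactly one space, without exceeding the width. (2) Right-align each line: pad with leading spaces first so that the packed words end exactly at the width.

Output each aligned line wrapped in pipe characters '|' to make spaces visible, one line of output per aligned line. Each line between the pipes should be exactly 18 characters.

Line 1: ['corn', 'an', 'happy', 'it'] (min_width=16, slack=2)
Line 2: ['oats', 'oats', 'calendar'] (min_width=18, slack=0)
Line 3: ['wind', 'table'] (min_width=10, slack=8)
Line 4: ['pharmacy', 'north'] (min_width=14, slack=4)
Line 5: ['garden', 'an', 'tree', 'a'] (min_width=16, slack=2)
Line 6: ['page'] (min_width=4, slack=14)

Answer: |  corn an happy it|
|oats oats calendar|
|        wind table|
|    pharmacy north|
|  garden an tree a|
|              page|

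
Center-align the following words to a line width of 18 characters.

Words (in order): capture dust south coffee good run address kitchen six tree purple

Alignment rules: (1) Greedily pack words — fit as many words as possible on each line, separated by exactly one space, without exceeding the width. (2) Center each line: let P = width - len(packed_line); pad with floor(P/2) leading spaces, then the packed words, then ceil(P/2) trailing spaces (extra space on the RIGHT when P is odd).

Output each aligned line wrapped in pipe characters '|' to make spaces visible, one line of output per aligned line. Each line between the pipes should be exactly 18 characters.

Line 1: ['capture', 'dust', 'south'] (min_width=18, slack=0)
Line 2: ['coffee', 'good', 'run'] (min_width=15, slack=3)
Line 3: ['address', 'kitchen'] (min_width=15, slack=3)
Line 4: ['six', 'tree', 'purple'] (min_width=15, slack=3)

Answer: |capture dust south|
| coffee good run  |
| address kitchen  |
| six tree purple  |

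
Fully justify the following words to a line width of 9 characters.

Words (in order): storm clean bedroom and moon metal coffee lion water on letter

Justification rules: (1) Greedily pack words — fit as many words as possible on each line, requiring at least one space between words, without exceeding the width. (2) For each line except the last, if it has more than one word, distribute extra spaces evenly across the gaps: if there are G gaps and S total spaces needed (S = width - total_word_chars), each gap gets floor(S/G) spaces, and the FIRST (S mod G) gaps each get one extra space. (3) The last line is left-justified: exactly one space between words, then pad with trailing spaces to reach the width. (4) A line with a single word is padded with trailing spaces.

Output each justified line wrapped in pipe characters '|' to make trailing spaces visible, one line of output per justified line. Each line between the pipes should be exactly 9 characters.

Line 1: ['storm'] (min_width=5, slack=4)
Line 2: ['clean'] (min_width=5, slack=4)
Line 3: ['bedroom'] (min_width=7, slack=2)
Line 4: ['and', 'moon'] (min_width=8, slack=1)
Line 5: ['metal'] (min_width=5, slack=4)
Line 6: ['coffee'] (min_width=6, slack=3)
Line 7: ['lion'] (min_width=4, slack=5)
Line 8: ['water', 'on'] (min_width=8, slack=1)
Line 9: ['letter'] (min_width=6, slack=3)

Answer: |storm    |
|clean    |
|bedroom  |
|and  moon|
|metal    |
|coffee   |
|lion     |
|water  on|
|letter   |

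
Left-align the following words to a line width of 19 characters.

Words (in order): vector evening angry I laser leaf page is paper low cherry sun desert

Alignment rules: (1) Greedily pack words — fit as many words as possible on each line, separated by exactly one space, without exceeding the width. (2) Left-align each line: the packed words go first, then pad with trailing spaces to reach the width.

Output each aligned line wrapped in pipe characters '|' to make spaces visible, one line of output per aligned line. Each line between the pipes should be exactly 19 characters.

Answer: |vector evening     |
|angry I laser leaf |
|page is paper low  |
|cherry sun desert  |

Derivation:
Line 1: ['vector', 'evening'] (min_width=14, slack=5)
Line 2: ['angry', 'I', 'laser', 'leaf'] (min_width=18, slack=1)
Line 3: ['page', 'is', 'paper', 'low'] (min_width=17, slack=2)
Line 4: ['cherry', 'sun', 'desert'] (min_width=17, slack=2)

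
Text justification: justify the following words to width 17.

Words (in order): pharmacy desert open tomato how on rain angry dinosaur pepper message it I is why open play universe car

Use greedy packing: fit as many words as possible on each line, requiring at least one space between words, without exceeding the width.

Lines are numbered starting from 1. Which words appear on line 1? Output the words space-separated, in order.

Answer: pharmacy desert

Derivation:
Line 1: ['pharmacy', 'desert'] (min_width=15, slack=2)
Line 2: ['open', 'tomato', 'how'] (min_width=15, slack=2)
Line 3: ['on', 'rain', 'angry'] (min_width=13, slack=4)
Line 4: ['dinosaur', 'pepper'] (min_width=15, slack=2)
Line 5: ['message', 'it', 'I', 'is'] (min_width=15, slack=2)
Line 6: ['why', 'open', 'play'] (min_width=13, slack=4)
Line 7: ['universe', 'car'] (min_width=12, slack=5)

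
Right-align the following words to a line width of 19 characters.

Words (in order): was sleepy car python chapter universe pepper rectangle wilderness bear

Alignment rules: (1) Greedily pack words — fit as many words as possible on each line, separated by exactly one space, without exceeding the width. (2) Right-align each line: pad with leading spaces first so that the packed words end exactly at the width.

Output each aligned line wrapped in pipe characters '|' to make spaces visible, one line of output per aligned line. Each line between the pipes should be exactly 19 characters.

Line 1: ['was', 'sleepy', 'car'] (min_width=14, slack=5)
Line 2: ['python', 'chapter'] (min_width=14, slack=5)
Line 3: ['universe', 'pepper'] (min_width=15, slack=4)
Line 4: ['rectangle'] (min_width=9, slack=10)
Line 5: ['wilderness', 'bear'] (min_width=15, slack=4)

Answer: |     was sleepy car|
|     python chapter|
|    universe pepper|
|          rectangle|
|    wilderness bear|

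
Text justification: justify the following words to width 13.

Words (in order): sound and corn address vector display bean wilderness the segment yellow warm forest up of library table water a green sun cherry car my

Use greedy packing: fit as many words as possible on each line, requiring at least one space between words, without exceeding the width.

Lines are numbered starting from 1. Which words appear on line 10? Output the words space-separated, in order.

Answer: water a green

Derivation:
Line 1: ['sound', 'and'] (min_width=9, slack=4)
Line 2: ['corn', 'address'] (min_width=12, slack=1)
Line 3: ['vector'] (min_width=6, slack=7)
Line 4: ['display', 'bean'] (min_width=12, slack=1)
Line 5: ['wilderness'] (min_width=10, slack=3)
Line 6: ['the', 'segment'] (min_width=11, slack=2)
Line 7: ['yellow', 'warm'] (min_width=11, slack=2)
Line 8: ['forest', 'up', 'of'] (min_width=12, slack=1)
Line 9: ['library', 'table'] (min_width=13, slack=0)
Line 10: ['water', 'a', 'green'] (min_width=13, slack=0)
Line 11: ['sun', 'cherry'] (min_width=10, slack=3)
Line 12: ['car', 'my'] (min_width=6, slack=7)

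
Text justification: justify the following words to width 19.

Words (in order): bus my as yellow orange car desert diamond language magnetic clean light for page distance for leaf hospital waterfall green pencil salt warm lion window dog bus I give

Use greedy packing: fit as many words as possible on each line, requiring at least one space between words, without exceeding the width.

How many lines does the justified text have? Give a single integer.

Line 1: ['bus', 'my', 'as', 'yellow'] (min_width=16, slack=3)
Line 2: ['orange', 'car', 'desert'] (min_width=17, slack=2)
Line 3: ['diamond', 'language'] (min_width=16, slack=3)
Line 4: ['magnetic', 'clean'] (min_width=14, slack=5)
Line 5: ['light', 'for', 'page'] (min_width=14, slack=5)
Line 6: ['distance', 'for', 'leaf'] (min_width=17, slack=2)
Line 7: ['hospital', 'waterfall'] (min_width=18, slack=1)
Line 8: ['green', 'pencil', 'salt'] (min_width=17, slack=2)
Line 9: ['warm', 'lion', 'window'] (min_width=16, slack=3)
Line 10: ['dog', 'bus', 'I', 'give'] (min_width=14, slack=5)
Total lines: 10

Answer: 10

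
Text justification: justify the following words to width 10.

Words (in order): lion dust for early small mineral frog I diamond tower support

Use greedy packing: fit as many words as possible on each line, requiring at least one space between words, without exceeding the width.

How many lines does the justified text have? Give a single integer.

Line 1: ['lion', 'dust'] (min_width=9, slack=1)
Line 2: ['for', 'early'] (min_width=9, slack=1)
Line 3: ['small'] (min_width=5, slack=5)
Line 4: ['mineral'] (min_width=7, slack=3)
Line 5: ['frog', 'I'] (min_width=6, slack=4)
Line 6: ['diamond'] (min_width=7, slack=3)
Line 7: ['tower'] (min_width=5, slack=5)
Line 8: ['support'] (min_width=7, slack=3)
Total lines: 8

Answer: 8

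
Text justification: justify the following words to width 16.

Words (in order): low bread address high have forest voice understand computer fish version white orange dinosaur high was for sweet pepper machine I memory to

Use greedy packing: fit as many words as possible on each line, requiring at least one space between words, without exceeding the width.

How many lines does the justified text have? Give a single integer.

Line 1: ['low', 'bread'] (min_width=9, slack=7)
Line 2: ['address', 'high'] (min_width=12, slack=4)
Line 3: ['have', 'forest'] (min_width=11, slack=5)
Line 4: ['voice', 'understand'] (min_width=16, slack=0)
Line 5: ['computer', 'fish'] (min_width=13, slack=3)
Line 6: ['version', 'white'] (min_width=13, slack=3)
Line 7: ['orange', 'dinosaur'] (min_width=15, slack=1)
Line 8: ['high', 'was', 'for'] (min_width=12, slack=4)
Line 9: ['sweet', 'pepper'] (min_width=12, slack=4)
Line 10: ['machine', 'I', 'memory'] (min_width=16, slack=0)
Line 11: ['to'] (min_width=2, slack=14)
Total lines: 11

Answer: 11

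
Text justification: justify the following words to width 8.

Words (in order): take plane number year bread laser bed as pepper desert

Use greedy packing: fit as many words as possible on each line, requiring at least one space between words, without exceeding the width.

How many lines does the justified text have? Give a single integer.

Line 1: ['take'] (min_width=4, slack=4)
Line 2: ['plane'] (min_width=5, slack=3)
Line 3: ['number'] (min_width=6, slack=2)
Line 4: ['year'] (min_width=4, slack=4)
Line 5: ['bread'] (min_width=5, slack=3)
Line 6: ['laser'] (min_width=5, slack=3)
Line 7: ['bed', 'as'] (min_width=6, slack=2)
Line 8: ['pepper'] (min_width=6, slack=2)
Line 9: ['desert'] (min_width=6, slack=2)
Total lines: 9

Answer: 9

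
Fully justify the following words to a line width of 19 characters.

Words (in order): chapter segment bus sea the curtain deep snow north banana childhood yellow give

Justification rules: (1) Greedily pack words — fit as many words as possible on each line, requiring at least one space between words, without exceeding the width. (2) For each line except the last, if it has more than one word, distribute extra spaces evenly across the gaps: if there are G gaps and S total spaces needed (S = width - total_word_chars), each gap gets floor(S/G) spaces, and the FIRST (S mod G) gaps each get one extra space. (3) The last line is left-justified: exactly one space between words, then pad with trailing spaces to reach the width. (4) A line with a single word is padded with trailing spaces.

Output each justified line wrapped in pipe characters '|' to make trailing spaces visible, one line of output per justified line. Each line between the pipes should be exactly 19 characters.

Line 1: ['chapter', 'segment', 'bus'] (min_width=19, slack=0)
Line 2: ['sea', 'the', 'curtain'] (min_width=15, slack=4)
Line 3: ['deep', 'snow', 'north'] (min_width=15, slack=4)
Line 4: ['banana', 'childhood'] (min_width=16, slack=3)
Line 5: ['yellow', 'give'] (min_width=11, slack=8)

Answer: |chapter segment bus|
|sea   the   curtain|
|deep   snow   north|
|banana    childhood|
|yellow give        |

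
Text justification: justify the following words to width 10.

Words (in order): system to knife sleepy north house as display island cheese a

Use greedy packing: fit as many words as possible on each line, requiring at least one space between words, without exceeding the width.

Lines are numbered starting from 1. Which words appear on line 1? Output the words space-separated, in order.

Answer: system to

Derivation:
Line 1: ['system', 'to'] (min_width=9, slack=1)
Line 2: ['knife'] (min_width=5, slack=5)
Line 3: ['sleepy'] (min_width=6, slack=4)
Line 4: ['north'] (min_width=5, slack=5)
Line 5: ['house', 'as'] (min_width=8, slack=2)
Line 6: ['display'] (min_width=7, slack=3)
Line 7: ['island'] (min_width=6, slack=4)
Line 8: ['cheese', 'a'] (min_width=8, slack=2)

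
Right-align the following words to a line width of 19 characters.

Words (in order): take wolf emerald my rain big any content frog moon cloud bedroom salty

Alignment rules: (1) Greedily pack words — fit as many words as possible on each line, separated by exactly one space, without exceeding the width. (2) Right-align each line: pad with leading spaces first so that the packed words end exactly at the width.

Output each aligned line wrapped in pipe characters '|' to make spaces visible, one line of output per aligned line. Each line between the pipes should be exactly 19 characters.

Answer: |  take wolf emerald|
|    my rain big any|
|  content frog moon|
|cloud bedroom salty|

Derivation:
Line 1: ['take', 'wolf', 'emerald'] (min_width=17, slack=2)
Line 2: ['my', 'rain', 'big', 'any'] (min_width=15, slack=4)
Line 3: ['content', 'frog', 'moon'] (min_width=17, slack=2)
Line 4: ['cloud', 'bedroom', 'salty'] (min_width=19, slack=0)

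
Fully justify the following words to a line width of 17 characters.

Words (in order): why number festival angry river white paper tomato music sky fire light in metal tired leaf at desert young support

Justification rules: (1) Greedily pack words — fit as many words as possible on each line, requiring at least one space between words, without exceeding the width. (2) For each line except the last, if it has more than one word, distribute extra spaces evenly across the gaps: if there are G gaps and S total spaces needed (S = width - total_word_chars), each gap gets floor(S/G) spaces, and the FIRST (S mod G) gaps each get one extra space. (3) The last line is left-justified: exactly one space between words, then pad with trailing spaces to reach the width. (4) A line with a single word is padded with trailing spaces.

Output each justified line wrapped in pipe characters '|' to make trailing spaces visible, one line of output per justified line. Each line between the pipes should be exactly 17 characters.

Answer: |why        number|
|festival    angry|
|river white paper|
|tomato  music sky|
|fire   light   in|
|metal  tired leaf|
|at  desert  young|
|support          |

Derivation:
Line 1: ['why', 'number'] (min_width=10, slack=7)
Line 2: ['festival', 'angry'] (min_width=14, slack=3)
Line 3: ['river', 'white', 'paper'] (min_width=17, slack=0)
Line 4: ['tomato', 'music', 'sky'] (min_width=16, slack=1)
Line 5: ['fire', 'light', 'in'] (min_width=13, slack=4)
Line 6: ['metal', 'tired', 'leaf'] (min_width=16, slack=1)
Line 7: ['at', 'desert', 'young'] (min_width=15, slack=2)
Line 8: ['support'] (min_width=7, slack=10)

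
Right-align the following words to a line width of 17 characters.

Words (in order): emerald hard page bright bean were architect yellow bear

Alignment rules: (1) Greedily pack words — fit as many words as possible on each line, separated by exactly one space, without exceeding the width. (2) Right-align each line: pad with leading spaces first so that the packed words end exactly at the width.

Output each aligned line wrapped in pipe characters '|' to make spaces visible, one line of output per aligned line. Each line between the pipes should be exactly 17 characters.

Answer: |emerald hard page|
| bright bean were|
| architect yellow|
|             bear|

Derivation:
Line 1: ['emerald', 'hard', 'page'] (min_width=17, slack=0)
Line 2: ['bright', 'bean', 'were'] (min_width=16, slack=1)
Line 3: ['architect', 'yellow'] (min_width=16, slack=1)
Line 4: ['bear'] (min_width=4, slack=13)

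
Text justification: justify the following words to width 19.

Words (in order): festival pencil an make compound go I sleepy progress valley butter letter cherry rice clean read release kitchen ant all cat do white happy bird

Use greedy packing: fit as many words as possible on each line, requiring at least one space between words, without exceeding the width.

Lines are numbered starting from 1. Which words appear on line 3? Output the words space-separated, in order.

Answer: sleepy progress

Derivation:
Line 1: ['festival', 'pencil', 'an'] (min_width=18, slack=1)
Line 2: ['make', 'compound', 'go', 'I'] (min_width=18, slack=1)
Line 3: ['sleepy', 'progress'] (min_width=15, slack=4)
Line 4: ['valley', 'butter'] (min_width=13, slack=6)
Line 5: ['letter', 'cherry', 'rice'] (min_width=18, slack=1)
Line 6: ['clean', 'read', 'release'] (min_width=18, slack=1)
Line 7: ['kitchen', 'ant', 'all', 'cat'] (min_width=19, slack=0)
Line 8: ['do', 'white', 'happy', 'bird'] (min_width=19, slack=0)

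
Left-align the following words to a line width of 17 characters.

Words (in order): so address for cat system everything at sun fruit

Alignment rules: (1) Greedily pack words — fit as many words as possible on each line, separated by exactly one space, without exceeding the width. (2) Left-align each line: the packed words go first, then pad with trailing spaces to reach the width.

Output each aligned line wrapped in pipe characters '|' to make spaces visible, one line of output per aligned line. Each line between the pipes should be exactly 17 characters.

Line 1: ['so', 'address', 'for'] (min_width=14, slack=3)
Line 2: ['cat', 'system'] (min_width=10, slack=7)
Line 3: ['everything', 'at', 'sun'] (min_width=17, slack=0)
Line 4: ['fruit'] (min_width=5, slack=12)

Answer: |so address for   |
|cat system       |
|everything at sun|
|fruit            |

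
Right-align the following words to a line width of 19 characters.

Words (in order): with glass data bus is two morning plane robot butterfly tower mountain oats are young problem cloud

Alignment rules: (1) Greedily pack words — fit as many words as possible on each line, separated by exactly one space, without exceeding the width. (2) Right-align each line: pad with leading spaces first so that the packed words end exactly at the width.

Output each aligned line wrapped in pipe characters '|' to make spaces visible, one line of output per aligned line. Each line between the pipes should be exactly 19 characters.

Line 1: ['with', 'glass', 'data', 'bus'] (min_width=19, slack=0)
Line 2: ['is', 'two', 'morning'] (min_width=14, slack=5)
Line 3: ['plane', 'robot'] (min_width=11, slack=8)
Line 4: ['butterfly', 'tower'] (min_width=15, slack=4)
Line 5: ['mountain', 'oats', 'are'] (min_width=17, slack=2)
Line 6: ['young', 'problem', 'cloud'] (min_width=19, slack=0)

Answer: |with glass data bus|
|     is two morning|
|        plane robot|
|    butterfly tower|
|  mountain oats are|
|young problem cloud|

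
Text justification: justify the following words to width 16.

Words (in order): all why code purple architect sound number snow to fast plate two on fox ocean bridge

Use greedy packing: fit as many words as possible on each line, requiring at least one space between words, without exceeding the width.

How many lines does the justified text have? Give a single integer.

Answer: 6

Derivation:
Line 1: ['all', 'why', 'code'] (min_width=12, slack=4)
Line 2: ['purple', 'architect'] (min_width=16, slack=0)
Line 3: ['sound', 'number'] (min_width=12, slack=4)
Line 4: ['snow', 'to', 'fast'] (min_width=12, slack=4)
Line 5: ['plate', 'two', 'on', 'fox'] (min_width=16, slack=0)
Line 6: ['ocean', 'bridge'] (min_width=12, slack=4)
Total lines: 6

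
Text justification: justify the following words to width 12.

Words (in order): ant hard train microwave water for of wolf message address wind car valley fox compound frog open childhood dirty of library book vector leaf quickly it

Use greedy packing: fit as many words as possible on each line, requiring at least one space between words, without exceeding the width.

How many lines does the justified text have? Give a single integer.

Line 1: ['ant', 'hard'] (min_width=8, slack=4)
Line 2: ['train'] (min_width=5, slack=7)
Line 3: ['microwave'] (min_width=9, slack=3)
Line 4: ['water', 'for', 'of'] (min_width=12, slack=0)
Line 5: ['wolf', 'message'] (min_width=12, slack=0)
Line 6: ['address', 'wind'] (min_width=12, slack=0)
Line 7: ['car', 'valley'] (min_width=10, slack=2)
Line 8: ['fox', 'compound'] (min_width=12, slack=0)
Line 9: ['frog', 'open'] (min_width=9, slack=3)
Line 10: ['childhood'] (min_width=9, slack=3)
Line 11: ['dirty', 'of'] (min_width=8, slack=4)
Line 12: ['library', 'book'] (min_width=12, slack=0)
Line 13: ['vector', 'leaf'] (min_width=11, slack=1)
Line 14: ['quickly', 'it'] (min_width=10, slack=2)
Total lines: 14

Answer: 14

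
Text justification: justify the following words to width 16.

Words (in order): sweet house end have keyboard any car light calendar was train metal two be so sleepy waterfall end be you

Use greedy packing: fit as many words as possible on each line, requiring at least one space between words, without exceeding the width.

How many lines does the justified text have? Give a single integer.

Line 1: ['sweet', 'house', 'end'] (min_width=15, slack=1)
Line 2: ['have', 'keyboard'] (min_width=13, slack=3)
Line 3: ['any', 'car', 'light'] (min_width=13, slack=3)
Line 4: ['calendar', 'was'] (min_width=12, slack=4)
Line 5: ['train', 'metal', 'two'] (min_width=15, slack=1)
Line 6: ['be', 'so', 'sleepy'] (min_width=12, slack=4)
Line 7: ['waterfall', 'end', 'be'] (min_width=16, slack=0)
Line 8: ['you'] (min_width=3, slack=13)
Total lines: 8

Answer: 8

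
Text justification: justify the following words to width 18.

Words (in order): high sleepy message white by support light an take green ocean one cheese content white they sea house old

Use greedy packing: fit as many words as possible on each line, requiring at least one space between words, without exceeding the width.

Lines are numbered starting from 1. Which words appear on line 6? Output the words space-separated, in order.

Answer: white they sea

Derivation:
Line 1: ['high', 'sleepy'] (min_width=11, slack=7)
Line 2: ['message', 'white', 'by'] (min_width=16, slack=2)
Line 3: ['support', 'light', 'an'] (min_width=16, slack=2)
Line 4: ['take', 'green', 'ocean'] (min_width=16, slack=2)
Line 5: ['one', 'cheese', 'content'] (min_width=18, slack=0)
Line 6: ['white', 'they', 'sea'] (min_width=14, slack=4)
Line 7: ['house', 'old'] (min_width=9, slack=9)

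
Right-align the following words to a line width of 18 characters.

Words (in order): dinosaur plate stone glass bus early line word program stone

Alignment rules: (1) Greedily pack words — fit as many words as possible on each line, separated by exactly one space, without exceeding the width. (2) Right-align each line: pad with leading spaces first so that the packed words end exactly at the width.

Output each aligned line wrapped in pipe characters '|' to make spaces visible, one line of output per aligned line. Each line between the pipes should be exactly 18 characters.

Line 1: ['dinosaur', 'plate'] (min_width=14, slack=4)
Line 2: ['stone', 'glass', 'bus'] (min_width=15, slack=3)
Line 3: ['early', 'line', 'word'] (min_width=15, slack=3)
Line 4: ['program', 'stone'] (min_width=13, slack=5)

Answer: |    dinosaur plate|
|   stone glass bus|
|   early line word|
|     program stone|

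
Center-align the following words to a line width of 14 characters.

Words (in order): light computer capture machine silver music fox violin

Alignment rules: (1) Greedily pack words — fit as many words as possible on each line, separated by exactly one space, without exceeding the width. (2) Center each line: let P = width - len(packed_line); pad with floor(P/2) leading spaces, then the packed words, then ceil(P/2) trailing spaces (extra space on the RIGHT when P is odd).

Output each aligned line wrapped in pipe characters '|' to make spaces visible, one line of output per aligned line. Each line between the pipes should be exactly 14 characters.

Line 1: ['light', 'computer'] (min_width=14, slack=0)
Line 2: ['capture'] (min_width=7, slack=7)
Line 3: ['machine', 'silver'] (min_width=14, slack=0)
Line 4: ['music', 'fox'] (min_width=9, slack=5)
Line 5: ['violin'] (min_width=6, slack=8)

Answer: |light computer|
|   capture    |
|machine silver|
|  music fox   |
|    violin    |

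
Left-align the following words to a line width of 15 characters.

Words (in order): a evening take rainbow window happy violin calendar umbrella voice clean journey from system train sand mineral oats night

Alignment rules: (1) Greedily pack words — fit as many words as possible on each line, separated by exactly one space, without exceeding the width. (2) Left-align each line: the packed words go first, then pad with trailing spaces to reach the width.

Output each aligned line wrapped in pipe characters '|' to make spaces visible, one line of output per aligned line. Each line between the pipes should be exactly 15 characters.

Answer: |a evening take |
|rainbow window |
|happy violin   |
|calendar       |
|umbrella voice |
|clean journey  |
|from system    |
|train sand     |
|mineral oats   |
|night          |

Derivation:
Line 1: ['a', 'evening', 'take'] (min_width=14, slack=1)
Line 2: ['rainbow', 'window'] (min_width=14, slack=1)
Line 3: ['happy', 'violin'] (min_width=12, slack=3)
Line 4: ['calendar'] (min_width=8, slack=7)
Line 5: ['umbrella', 'voice'] (min_width=14, slack=1)
Line 6: ['clean', 'journey'] (min_width=13, slack=2)
Line 7: ['from', 'system'] (min_width=11, slack=4)
Line 8: ['train', 'sand'] (min_width=10, slack=5)
Line 9: ['mineral', 'oats'] (min_width=12, slack=3)
Line 10: ['night'] (min_width=5, slack=10)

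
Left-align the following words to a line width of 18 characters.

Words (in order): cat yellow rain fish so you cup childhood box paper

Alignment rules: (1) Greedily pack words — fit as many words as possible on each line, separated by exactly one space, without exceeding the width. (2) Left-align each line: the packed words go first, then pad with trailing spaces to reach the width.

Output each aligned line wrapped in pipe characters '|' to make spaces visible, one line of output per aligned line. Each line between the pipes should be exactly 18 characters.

Answer: |cat yellow rain   |
|fish so you cup   |
|childhood box     |
|paper             |

Derivation:
Line 1: ['cat', 'yellow', 'rain'] (min_width=15, slack=3)
Line 2: ['fish', 'so', 'you', 'cup'] (min_width=15, slack=3)
Line 3: ['childhood', 'box'] (min_width=13, slack=5)
Line 4: ['paper'] (min_width=5, slack=13)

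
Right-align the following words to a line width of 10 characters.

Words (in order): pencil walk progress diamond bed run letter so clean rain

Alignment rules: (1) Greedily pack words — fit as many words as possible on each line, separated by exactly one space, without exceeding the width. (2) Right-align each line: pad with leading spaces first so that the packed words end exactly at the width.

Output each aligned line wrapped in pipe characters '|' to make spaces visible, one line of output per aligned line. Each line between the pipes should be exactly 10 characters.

Line 1: ['pencil'] (min_width=6, slack=4)
Line 2: ['walk'] (min_width=4, slack=6)
Line 3: ['progress'] (min_width=8, slack=2)
Line 4: ['diamond'] (min_width=7, slack=3)
Line 5: ['bed', 'run'] (min_width=7, slack=3)
Line 6: ['letter', 'so'] (min_width=9, slack=1)
Line 7: ['clean', 'rain'] (min_width=10, slack=0)

Answer: |    pencil|
|      walk|
|  progress|
|   diamond|
|   bed run|
| letter so|
|clean rain|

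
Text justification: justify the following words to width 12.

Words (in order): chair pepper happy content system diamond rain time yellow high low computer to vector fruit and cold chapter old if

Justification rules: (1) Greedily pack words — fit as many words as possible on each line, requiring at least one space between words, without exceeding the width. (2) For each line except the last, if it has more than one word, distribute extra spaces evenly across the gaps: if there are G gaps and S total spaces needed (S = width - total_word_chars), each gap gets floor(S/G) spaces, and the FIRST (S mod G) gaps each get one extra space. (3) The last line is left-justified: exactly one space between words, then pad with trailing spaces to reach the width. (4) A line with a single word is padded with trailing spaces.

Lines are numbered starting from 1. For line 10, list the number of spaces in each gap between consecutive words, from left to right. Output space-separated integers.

Line 1: ['chair', 'pepper'] (min_width=12, slack=0)
Line 2: ['happy'] (min_width=5, slack=7)
Line 3: ['content'] (min_width=7, slack=5)
Line 4: ['system'] (min_width=6, slack=6)
Line 5: ['diamond', 'rain'] (min_width=12, slack=0)
Line 6: ['time', 'yellow'] (min_width=11, slack=1)
Line 7: ['high', 'low'] (min_width=8, slack=4)
Line 8: ['computer', 'to'] (min_width=11, slack=1)
Line 9: ['vector', 'fruit'] (min_width=12, slack=0)
Line 10: ['and', 'cold'] (min_width=8, slack=4)
Line 11: ['chapter', 'old'] (min_width=11, slack=1)
Line 12: ['if'] (min_width=2, slack=10)

Answer: 5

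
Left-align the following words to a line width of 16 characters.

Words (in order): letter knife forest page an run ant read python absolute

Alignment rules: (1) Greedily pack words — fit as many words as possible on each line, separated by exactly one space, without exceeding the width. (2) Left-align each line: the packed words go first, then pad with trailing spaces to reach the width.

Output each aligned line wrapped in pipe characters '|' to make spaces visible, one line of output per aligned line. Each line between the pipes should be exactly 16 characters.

Answer: |letter knife    |
|forest page an  |
|run ant read    |
|python absolute |

Derivation:
Line 1: ['letter', 'knife'] (min_width=12, slack=4)
Line 2: ['forest', 'page', 'an'] (min_width=14, slack=2)
Line 3: ['run', 'ant', 'read'] (min_width=12, slack=4)
Line 4: ['python', 'absolute'] (min_width=15, slack=1)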